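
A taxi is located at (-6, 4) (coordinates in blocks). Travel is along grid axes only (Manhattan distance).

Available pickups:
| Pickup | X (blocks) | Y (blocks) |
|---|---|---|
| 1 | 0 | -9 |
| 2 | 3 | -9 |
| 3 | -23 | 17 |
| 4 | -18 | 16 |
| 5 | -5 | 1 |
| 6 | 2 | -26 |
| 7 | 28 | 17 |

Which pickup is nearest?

Distances from (-6, 4):
1: 19 blocks
2: 22 blocks
3: 30 blocks
4: 24 blocks
5: 4 blocks
6: 38 blocks
7: 47 blocks
Minimum: 5 at 4 blocks.

5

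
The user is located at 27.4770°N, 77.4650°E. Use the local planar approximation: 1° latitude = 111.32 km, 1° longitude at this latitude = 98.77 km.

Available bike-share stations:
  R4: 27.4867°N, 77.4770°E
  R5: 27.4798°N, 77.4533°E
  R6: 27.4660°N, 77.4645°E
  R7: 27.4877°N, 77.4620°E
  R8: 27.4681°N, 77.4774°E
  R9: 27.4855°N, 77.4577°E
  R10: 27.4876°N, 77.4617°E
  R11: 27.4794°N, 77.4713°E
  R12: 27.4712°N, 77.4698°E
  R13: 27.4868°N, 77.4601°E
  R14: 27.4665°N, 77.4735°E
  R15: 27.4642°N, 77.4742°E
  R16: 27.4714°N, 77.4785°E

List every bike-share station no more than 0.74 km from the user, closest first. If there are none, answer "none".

R11

Distances from 27.4770°N, 77.4650°E:
R4: √((0.0097·111.32)² + (0.0120·98.77)²) = √(1.165977 + 1.404794) = 1.6034 km
R5: √((0.0028·111.32)² + (-0.0117·98.77)²) = √(0.097154 + 1.335432) = 1.1969 km
R6: √((-0.0110·111.32)² + (-0.0005·98.77)²) = √(1.499449 + 0.002439) = 1.2255 km
R7: √((0.0107·111.32)² + (-0.0030·98.77)²) = √(1.418776 + 0.087800) = 1.2274 km
R8: √((-0.0089·111.32)² + (0.0124·98.77)²) = √(0.981582 + 1.500008) = 1.5753 km
R9: √((0.0085·111.32)² + (-0.0073·98.77)²) = √(0.895332 + 0.519871) = 1.1896 km
R10: √((0.0106·111.32)² + (-0.0033·98.77)²) = √(1.392381 + 0.106238) = 1.2242 km
R11: √((0.0024·111.32)² + (0.0063·98.77)²) = √(0.071379 + 0.387196) = 0.6772 km
R12: √((-0.0058·111.32)² + (0.0048·98.77)²) = √(0.416872 + 0.224767) = 0.8010 km
R13: √((0.0098·111.32)² + (-0.0049·98.77)²) = √(1.190141 + 0.234230) = 1.1935 km
R14: √((-0.0105·111.32)² + (0.0085·98.77)²) = √(1.366234 + 0.704836) = 1.4391 km
R15: √((-0.0128·111.32)² + (0.0092·98.77)²) = √(2.030329 + 0.825707) = 1.6900 km
R16: √((-0.0056·111.32)² + (0.0135·98.77)²) = √(0.388618 + 1.777942) = 1.4719 km
Threshold 0.74 km: R11 (0.6772 km) is within range.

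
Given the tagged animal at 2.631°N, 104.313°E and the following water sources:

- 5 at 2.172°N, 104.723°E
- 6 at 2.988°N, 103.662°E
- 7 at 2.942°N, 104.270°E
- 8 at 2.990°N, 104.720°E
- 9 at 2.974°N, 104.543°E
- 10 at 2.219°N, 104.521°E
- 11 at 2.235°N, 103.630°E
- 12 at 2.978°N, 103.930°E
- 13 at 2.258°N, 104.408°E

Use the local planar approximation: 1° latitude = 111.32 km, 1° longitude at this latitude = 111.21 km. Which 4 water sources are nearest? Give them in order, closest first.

7, 13, 9, 10

Distances from 2.631°N, 104.313°E:
5: √((-0.459·111.32)² + (0.410·111.21)²) = √(2610.78895 + 2079.00434) = 68.482 km
6: √((0.357·111.32)² + (-0.651·111.21)²) = √(1579.36616 + 5241.42841) = 82.588 km
7: √((0.311·111.32)² + (-0.043·111.21)²) = √(1198.58041 + 22.86781) = 34.949 km
8: √((0.359·111.32)² + (0.407·111.21)²) = √(1597.11170 + 2048.69119) = 60.380 km
9: √((0.343·111.32)² + (0.230·111.21)²) = √(1457.92316 + 654.24943) = 45.958 km
10: √((-0.412·111.32)² + (0.208·111.21)²) = √(2103.49182 + 535.07462) = 51.367 km
11: √((-0.396·111.32)² + (-0.683·111.21)²) = √(1943.28620 + 5769.37926) = 87.822 km
12: √((0.347·111.32)² + (-0.383·111.21)²) = √(1492.12547 + 1814.20028) = 57.501 km
13: √((-0.373·111.32)² + (0.095·111.21)²) = √(1724.10638 + 111.61817) = 42.845 km
Sorted: 7 (34.949 km) < 13 (42.845 km) < 9 (45.958 km) < 10 (51.367 km) < 12 (57.501 km) < 8 (60.380 km) < …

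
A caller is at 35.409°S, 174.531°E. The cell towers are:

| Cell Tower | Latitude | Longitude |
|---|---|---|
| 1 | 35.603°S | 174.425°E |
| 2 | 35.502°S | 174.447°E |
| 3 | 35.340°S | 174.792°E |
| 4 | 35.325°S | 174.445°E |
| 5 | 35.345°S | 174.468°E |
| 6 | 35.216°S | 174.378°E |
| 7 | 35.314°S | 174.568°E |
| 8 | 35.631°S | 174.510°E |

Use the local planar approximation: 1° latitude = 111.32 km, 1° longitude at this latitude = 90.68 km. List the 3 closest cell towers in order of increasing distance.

5, 7, 4

Distances from 35.409°S, 174.531°E:
1: √((-0.194·111.32)² + (-0.106·90.68)²) = √(466.39067 + 92.39208) = 23.639 km
2: √((-0.093·111.32)² + (-0.084·90.68)²) = √(107.17964 + 58.02052) = 12.853 km
3: √((0.069·111.32)² + (0.261·90.68)²) = √(58.99899 + 560.14961) = 24.883 km
4: √((0.084·111.32)² + (-0.086·90.68)²) = √(87.43896 + 60.81629) = 12.176 km
5: √((0.064·111.32)² + (-0.063·90.68)²) = √(50.75822 + 32.63654) = 9.132 km
6: √((0.193·111.32)² + (-0.153·90.68)²) = √(461.59491 + 192.48899) = 25.575 km
7: √((0.095·111.32)² + (0.037·90.68)²) = √(111.83909 + 11.25710) = 11.095 km
8: √((-0.222·111.32)² + (-0.021·90.68)²) = √(610.73435 + 3.62628) = 24.786 km
Sorted: 5 (9.132 km) < 7 (11.095 km) < 4 (12.176 km) < 2 (12.853 km) < 1 (23.639 km) < …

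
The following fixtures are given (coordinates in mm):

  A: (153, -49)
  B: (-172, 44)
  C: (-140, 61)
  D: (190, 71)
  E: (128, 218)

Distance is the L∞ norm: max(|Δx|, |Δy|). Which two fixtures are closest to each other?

B and C

Pairwise distances:
A–B: 325 mm
A–C: 293 mm
A–D: 120 mm
A–E: 267 mm
B–C: 32 mm
B–D: 362 mm
B–E: 300 mm
C–D: 330 mm
C–E: 268 mm
D–E: 147 mm
Closest pair: B–C at 32 mm.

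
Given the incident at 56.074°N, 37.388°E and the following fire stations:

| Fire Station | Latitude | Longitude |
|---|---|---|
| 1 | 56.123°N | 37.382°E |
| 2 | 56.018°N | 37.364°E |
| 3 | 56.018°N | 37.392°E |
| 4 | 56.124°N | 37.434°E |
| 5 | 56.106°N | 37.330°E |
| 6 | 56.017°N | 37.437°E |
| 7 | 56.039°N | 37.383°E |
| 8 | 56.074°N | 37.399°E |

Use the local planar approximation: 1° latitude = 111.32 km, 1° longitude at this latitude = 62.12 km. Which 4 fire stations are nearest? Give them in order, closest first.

Distances from 56.074°N, 37.388°E:
1: √((0.049·111.32)² + (-0.006·62.12)²) = √(29.75353 + 0.13892) = 5.467 km
2: √((-0.056·111.32)² + (-0.024·62.12)²) = √(38.86176 + 2.22272) = 6.410 km
3: √((-0.056·111.32)² + (0.004·62.12)²) = √(38.86176 + 0.06174) = 6.239 km
4: √((0.050·111.32)² + (0.046·62.12)²) = √(30.98036 + 8.16542) = 6.257 km
5: √((0.032·111.32)² + (-0.058·62.12)²) = √(12.68955 + 12.98132) = 5.067 km
6: √((-0.057·111.32)² + (0.049·62.12)²) = √(40.26207 + 9.26521) = 7.038 km
7: √((-0.035·111.32)² + (-0.005·62.12)²) = √(15.18037 + 0.09647) = 3.909 km
8: √((0.000·111.32)² + (0.011·62.12)²) = √(0.00000 + 0.46693) = 0.683 km
Sorted: 8 (0.683 km) < 7 (3.909 km) < 5 (5.067 km) < 1 (5.467 km) < 3 (6.239 km) < 4 (6.257 km) < …

8, 7, 5, 1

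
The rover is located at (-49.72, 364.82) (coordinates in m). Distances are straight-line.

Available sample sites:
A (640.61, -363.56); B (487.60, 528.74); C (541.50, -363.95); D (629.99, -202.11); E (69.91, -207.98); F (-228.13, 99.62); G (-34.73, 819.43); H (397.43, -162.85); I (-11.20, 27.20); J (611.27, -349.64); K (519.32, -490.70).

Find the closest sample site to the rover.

F

Distances from (-49.72, 364.82):
A: √((690.33)² + (-728.38)²) = √(476555.5089 + 530537.4244) = 1003.54 m
B: √((537.32)² + (163.92)²) = √(288712.7824 + 26869.7664) = 561.77 m
C: √((591.22)² + (-728.77)²) = √(349541.0884 + 531105.7129) = 938.43 m
D: √((679.71)² + (-566.93)²) = √(462005.6841 + 321409.6249) = 885.11 m
E: √((119.63)² + (-572.80)²) = √(14311.3369 + 328099.8400) = 585.16 m
F: √((-178.41)² + (-265.20)²) = √(31830.1281 + 70331.0400) = 319.63 m
G: √((14.99)² + (454.61)²) = √(224.7001 + 206670.2521) = 454.86 m
H: √((447.15)² + (-527.67)²) = √(199943.1225 + 278435.6289) = 691.65 m
I: √((38.52)² + (-337.62)²) = √(1483.7904 + 113987.2644) = 339.81 m
J: √((660.99)² + (-714.46)²) = √(436907.7801 + 510453.0916) = 973.32 m
K: √((569.04)² + (-855.52)²) = √(323806.5216 + 731914.4704) = 1027.48 m
Minimum: F at 319.63 m.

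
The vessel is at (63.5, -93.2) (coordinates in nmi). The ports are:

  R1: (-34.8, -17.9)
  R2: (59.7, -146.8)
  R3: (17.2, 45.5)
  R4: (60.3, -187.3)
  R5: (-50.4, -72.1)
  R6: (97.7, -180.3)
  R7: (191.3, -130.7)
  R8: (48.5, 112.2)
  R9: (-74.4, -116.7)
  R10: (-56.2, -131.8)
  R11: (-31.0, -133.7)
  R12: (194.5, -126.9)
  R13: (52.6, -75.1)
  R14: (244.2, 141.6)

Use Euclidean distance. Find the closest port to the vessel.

R13

Distances from (63.5, -93.2):
R1: √((-98.3)² + (75.3)²) = √(9662.890 + 5670.090) = 123.8 nmi
R2: √((-3.8)² + (-53.6)²) = √(14.440 + 2872.960) = 53.7 nmi
R3: √((-46.3)² + (138.7)²) = √(2143.690 + 19237.690) = 146.2 nmi
R4: √((-3.2)² + (-94.1)²) = √(10.240 + 8854.810) = 94.2 nmi
R5: √((-113.9)² + (21.1)²) = √(12973.210 + 445.210) = 115.8 nmi
R6: √((34.2)² + (-87.1)²) = √(1169.640 + 7586.410) = 93.6 nmi
R7: √((127.8)² + (-37.5)²) = √(16332.840 + 1406.250) = 133.2 nmi
R8: √((-15.0)² + (205.4)²) = √(225.000 + 42189.160) = 205.9 nmi
R9: √((-137.9)² + (-23.5)²) = √(19016.410 + 552.250) = 139.9 nmi
R10: √((-119.7)² + (-38.6)²) = √(14328.090 + 1489.960) = 125.8 nmi
R11: √((-94.5)² + (-40.5)²) = √(8930.250 + 1640.250) = 102.8 nmi
R12: √((131.0)² + (-33.7)²) = √(17161.000 + 1135.690) = 135.3 nmi
R13: √((-10.9)² + (18.1)²) = √(118.810 + 327.610) = 21.1 nmi
R14: √((180.7)² + (234.8)²) = √(32652.490 + 55131.040) = 296.3 nmi
Minimum: R13 at 21.1 nmi.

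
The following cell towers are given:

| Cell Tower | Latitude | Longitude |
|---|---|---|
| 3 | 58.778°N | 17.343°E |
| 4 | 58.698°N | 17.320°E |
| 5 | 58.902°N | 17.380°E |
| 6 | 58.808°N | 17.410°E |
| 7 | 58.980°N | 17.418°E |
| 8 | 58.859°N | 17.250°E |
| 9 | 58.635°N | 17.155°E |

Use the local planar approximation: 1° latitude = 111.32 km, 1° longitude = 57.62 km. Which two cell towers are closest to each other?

3 and 6

Pairwise distances:
3–4: 9.004 km
3–5: 13.967 km
3–6: 5.105 km
3–7: 22.898 km
3–8: 10.489 km
3–9: 19.255 km
4–5: 22.971 km
4–6: 13.298 km
4–7: 31.896 km
4–8: 18.371 km
4–9: 11.814 km
5–6: 10.606 km
5–7: 8.955 km
5–8: 8.889 km
5–9: 32.427 km
6–7: 19.153 km
6–8: 10.827 km
6–9: 24.223 km
7–8: 16.587 km
7–9: 41.287 km
8–9: 25.529 km
Closest pair: 3–6 at 5.105 km.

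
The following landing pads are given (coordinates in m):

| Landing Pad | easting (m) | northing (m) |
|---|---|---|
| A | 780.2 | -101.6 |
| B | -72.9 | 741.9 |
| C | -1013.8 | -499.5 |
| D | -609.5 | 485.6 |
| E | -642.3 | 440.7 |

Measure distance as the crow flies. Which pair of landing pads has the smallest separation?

D and E

Pairwise distances:
D–E: 55.6 m
B–D: 594.7 m
B–E: 644.2 m
C–E: 1010.9 m
C–D: 1064.8 m
A–B: 1199.7 m
A–D: 1508.7 m
A–E: 1522.4 m
B–C: 1557.7 m
A–C: 1837.6 m
Closest pair: D–E at 55.6 m.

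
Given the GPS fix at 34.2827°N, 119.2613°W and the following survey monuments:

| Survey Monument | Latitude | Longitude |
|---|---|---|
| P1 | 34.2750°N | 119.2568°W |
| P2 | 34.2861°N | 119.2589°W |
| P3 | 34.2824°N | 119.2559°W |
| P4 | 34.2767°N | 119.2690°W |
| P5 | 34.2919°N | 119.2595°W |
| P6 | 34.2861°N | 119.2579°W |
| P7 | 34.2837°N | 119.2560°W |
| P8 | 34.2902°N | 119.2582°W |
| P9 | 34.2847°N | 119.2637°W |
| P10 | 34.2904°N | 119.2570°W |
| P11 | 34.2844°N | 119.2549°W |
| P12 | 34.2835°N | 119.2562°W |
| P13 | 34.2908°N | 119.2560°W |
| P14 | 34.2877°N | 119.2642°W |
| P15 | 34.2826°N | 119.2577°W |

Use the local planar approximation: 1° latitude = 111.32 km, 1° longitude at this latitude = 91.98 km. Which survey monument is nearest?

P9

Distances from 34.2827°N, 119.2613°W:
P1: √((-0.0077·111.32)² + (0.0045·91.98)²) = √(0.734730 + 0.171321) = 0.9519 km
P2: √((0.0034·111.32)² + (0.0024·91.98)²) = √(0.143253 + 0.048731) = 0.4382 km
P3: √((-0.0003·111.32)² + (0.0054·91.98)²) = √(0.001115 + 0.246703) = 0.4978 km
P4: √((-0.0060·111.32)² + (-0.0077·91.98)²) = √(0.446117 + 0.501612) = 0.9735 km
P5: √((0.0092·111.32)² + (0.0018·91.98)²) = √(1.048871 + 0.027411) = 1.0374 km
P6: √((0.0034·111.32)² + (0.0034·91.98)²) = √(0.143253 + 0.097801) = 0.4910 km
P7: √((0.0010·111.32)² + (0.0053·91.98)²) = √(0.012392 + 0.237650) = 0.5000 km
P8: √((0.0075·111.32)² + (0.0031·91.98)²) = √(0.697058 + 0.081304) = 0.8822 km
P9: √((0.0020·111.32)² + (-0.0024·91.98)²) = √(0.049569 + 0.048731) = 0.3135 km
P10: √((0.0077·111.32)² + (0.0043·91.98)²) = √(0.734730 + 0.156431) = 0.9440 km
P11: √((0.0017·111.32)² + (0.0064·91.98)²) = √(0.035813 + 0.346535) = 0.6183 km
P12: √((0.0008·111.32)² + (0.0051·91.98)²) = √(0.007931 + 0.220053) = 0.4775 km
P13: √((0.0081·111.32)² + (0.0053·91.98)²) = √(0.813048 + 0.237650) = 1.0250 km
P14: √((0.0050·111.32)² + (-0.0029·91.98)²) = √(0.309804 + 0.071151) = 0.6172 km
P15: √((-0.0001·111.32)² + (0.0036·91.98)²) = √(0.000124 + 0.109646) = 0.3313 km
Minimum: P9 at 0.3135 km.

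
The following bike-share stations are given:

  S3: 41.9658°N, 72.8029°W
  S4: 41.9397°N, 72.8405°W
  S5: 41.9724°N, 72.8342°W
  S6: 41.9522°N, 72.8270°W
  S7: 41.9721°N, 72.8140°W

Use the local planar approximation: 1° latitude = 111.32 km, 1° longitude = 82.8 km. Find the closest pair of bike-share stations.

S3 and S7

Pairwise distances:
S3–S4: 4.2584 km
S3–S5: 2.6938 km
S3–S6: 2.5048 km
S3–S7: 1.1561 km
S4–S5: 3.6773 km
S4–S6: 1.7849 km
S4–S7: 4.2218 km
S5–S6: 2.3263 km
S5–S7: 1.6729 km
S6–S7: 2.4629 km
Closest pair: S3–S7 at 1.1561 km.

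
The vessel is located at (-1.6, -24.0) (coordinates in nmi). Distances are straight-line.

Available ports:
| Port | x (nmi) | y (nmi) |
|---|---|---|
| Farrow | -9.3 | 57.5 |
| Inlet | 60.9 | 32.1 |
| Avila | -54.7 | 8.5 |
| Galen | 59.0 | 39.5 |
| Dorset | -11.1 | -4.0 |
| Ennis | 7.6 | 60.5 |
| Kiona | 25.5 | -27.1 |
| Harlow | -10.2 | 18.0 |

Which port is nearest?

Dorset

Distances from (-1.6, -24.0):
Farrow: 81.9 nmi
Inlet: 84.0 nmi
Avila: 62.3 nmi
Galen: 87.8 nmi
Dorset: 22.1 nmi
Ennis: 85.0 nmi
Kiona: 27.3 nmi
Harlow: 42.9 nmi
Minimum: Dorset at 22.1 nmi.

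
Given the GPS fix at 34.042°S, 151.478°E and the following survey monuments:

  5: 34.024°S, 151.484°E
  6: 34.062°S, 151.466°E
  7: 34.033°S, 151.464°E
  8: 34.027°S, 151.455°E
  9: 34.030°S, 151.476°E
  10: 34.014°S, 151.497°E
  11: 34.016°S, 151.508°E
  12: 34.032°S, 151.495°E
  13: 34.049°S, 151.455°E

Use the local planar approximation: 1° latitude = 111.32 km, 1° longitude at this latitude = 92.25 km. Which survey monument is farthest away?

11

Distances from 34.042°S, 151.478°E:
5: √((0.018·111.32)² + (0.006·92.25)²) = √(4.01505 + 0.30636) = 2.079 km
6: √((-0.020·111.32)² + (-0.012·92.25)²) = √(4.95686 + 1.22545) = 2.486 km
7: √((0.009·111.32)² + (-0.014·92.25)²) = √(1.00376 + 1.66797) = 1.635 km
8: √((0.015·111.32)² + (-0.023·92.25)²) = √(2.78823 + 4.50182) = 2.700 km
9: √((0.012·111.32)² + (-0.002·92.25)²) = √(1.78447 + 0.03404) = 1.349 km
10: √((0.028·111.32)² + (0.019·92.25)²) = √(9.71544 + 3.07213) = 3.576 km
11: √((0.026·111.32)² + (0.030·92.25)²) = √(8.37709 + 7.65906) = 4.005 km
12: √((0.010·111.32)² + (0.017·92.25)²) = √(1.23921 + 2.45941) = 1.923 km
13: √((-0.007·111.32)² + (-0.023·92.25)²) = √(0.60721 + 4.50182) = 2.260 km
Maximum: 11 at 4.005 km.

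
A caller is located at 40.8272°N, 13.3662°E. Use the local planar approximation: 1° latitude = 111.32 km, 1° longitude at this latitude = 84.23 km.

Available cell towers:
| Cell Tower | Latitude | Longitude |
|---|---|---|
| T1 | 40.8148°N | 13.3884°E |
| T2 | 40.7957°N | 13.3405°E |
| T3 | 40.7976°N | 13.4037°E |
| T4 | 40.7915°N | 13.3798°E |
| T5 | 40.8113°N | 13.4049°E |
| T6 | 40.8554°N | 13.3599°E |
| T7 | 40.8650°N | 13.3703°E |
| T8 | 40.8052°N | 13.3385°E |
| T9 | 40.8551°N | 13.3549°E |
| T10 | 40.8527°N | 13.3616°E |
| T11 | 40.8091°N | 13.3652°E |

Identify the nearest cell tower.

Distances from 40.8272°N, 13.3662°E:
T1: 2.3242 km
T2: 4.1209 km
T3: 4.5645 km
T4: 4.1359 km
T5: 3.7092 km
T6: 3.1838 km
T7: 4.2220 km
T8: 3.3825 km
T9: 3.2484 km
T10: 2.8650 km
T11: 2.0167 km
Minimum: T11 at 2.0167 km.

T11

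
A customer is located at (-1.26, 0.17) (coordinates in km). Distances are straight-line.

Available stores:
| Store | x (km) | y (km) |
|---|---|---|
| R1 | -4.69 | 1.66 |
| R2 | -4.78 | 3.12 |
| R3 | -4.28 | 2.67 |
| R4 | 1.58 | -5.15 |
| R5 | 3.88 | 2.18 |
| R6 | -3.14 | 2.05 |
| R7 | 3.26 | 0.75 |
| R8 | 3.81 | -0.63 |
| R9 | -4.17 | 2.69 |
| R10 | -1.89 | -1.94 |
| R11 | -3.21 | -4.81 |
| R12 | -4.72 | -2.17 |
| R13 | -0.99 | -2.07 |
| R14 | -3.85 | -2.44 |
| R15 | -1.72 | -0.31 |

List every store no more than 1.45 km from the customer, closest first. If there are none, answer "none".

R15

Distances from (-1.26, 0.17):
R1: √((-3.43)² + (1.49)²) = √(11.7649 + 2.2201) = 3.74 km
R2: √((-3.52)² + (2.95)²) = √(12.3904 + 8.7025) = 4.59 km
R3: √((-3.02)² + (2.50)²) = √(9.1204 + 6.2500) = 3.92 km
R4: √((2.84)² + (-5.32)²) = √(8.0656 + 28.3024) = 6.03 km
R5: √((5.14)² + (2.01)²) = √(26.4196 + 4.0401) = 5.52 km
R6: √((-1.88)² + (1.88)²) = √(3.5344 + 3.5344) = 2.66 km
R7: √((4.52)² + (0.58)²) = √(20.4304 + 0.3364) = 4.56 km
R8: √((5.07)² + (-0.80)²) = √(25.7049 + 0.6400) = 5.13 km
R9: √((-2.91)² + (2.52)²) = √(8.4681 + 6.3504) = 3.85 km
R10: √((-0.63)² + (-2.11)²) = √(0.3969 + 4.4521) = 2.20 km
R11: √((-1.95)² + (-4.98)²) = √(3.8025 + 24.8004) = 5.35 km
R12: √((-3.46)² + (-2.34)²) = √(11.9716 + 5.4756) = 4.18 km
R13: √((0.27)² + (-2.24)²) = √(0.0729 + 5.0176) = 2.26 km
R14: √((-2.59)² + (-2.61)²) = √(6.7081 + 6.8121) = 3.68 km
R15: √((-0.46)² + (-0.48)²) = √(0.2116 + 0.2304) = 0.66 km
Threshold 1.45 km: R15 (0.66 km) is within range.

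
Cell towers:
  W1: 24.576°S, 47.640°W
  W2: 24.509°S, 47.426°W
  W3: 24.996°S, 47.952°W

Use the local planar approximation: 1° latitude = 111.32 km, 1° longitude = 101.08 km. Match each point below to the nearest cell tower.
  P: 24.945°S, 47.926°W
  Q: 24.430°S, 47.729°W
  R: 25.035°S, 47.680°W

P→W3; Q→W1; R→W3

P at 24.945°S, 47.926°W:
  W1: 50.230 km
  W2: 70.071 km
  W3: 6.256 km
  → nearest: W3 (6.256 km)
Q at 24.430°S, 47.729°W:
  W1: 18.576 km
  W2: 31.865 km
  W3: 66.918 km
  → nearest: W1 (18.576 km)
R at 25.035°S, 47.680°W:
  W1: 51.256 km
  W2: 63.936 km
  W3: 27.834 km
  → nearest: W3 (27.834 km)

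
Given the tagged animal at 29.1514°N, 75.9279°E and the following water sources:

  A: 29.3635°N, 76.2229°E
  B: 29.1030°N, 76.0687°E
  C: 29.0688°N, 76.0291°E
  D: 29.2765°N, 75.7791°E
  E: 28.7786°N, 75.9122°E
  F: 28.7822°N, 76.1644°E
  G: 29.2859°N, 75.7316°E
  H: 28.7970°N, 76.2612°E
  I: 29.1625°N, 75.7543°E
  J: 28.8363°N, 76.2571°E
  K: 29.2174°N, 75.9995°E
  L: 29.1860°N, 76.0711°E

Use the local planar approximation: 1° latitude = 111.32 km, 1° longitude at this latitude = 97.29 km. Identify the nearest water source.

Distances from 29.1514°N, 75.9279°E:
A: √((0.2121·111.32)² + (0.2950·97.29)²) = √(557.477999 + 823.721570) = 37.1645 km
B: √((-0.0484·111.32)² + (0.1408·97.29)²) = √(29.029337 + 187.647039) = 14.7199 km
C: √((-0.0826·111.32)² + (0.1012·97.29)²) = √(84.548613 + 96.938754) = 13.4717 km
D: √((0.1251·111.32)² + (-0.1488·97.29)²) = √(193.937152 + 209.576348) = 20.0876 km
E: √((-0.3728·111.32)² + (-0.0157·97.29)²) = √(1722.257968 + 2.333113) = 41.5282 km
F: √((-0.3692·111.32)² + (0.2365·97.29)²) = √(1689.156077 + 529.417993) = 47.1017 km
G: √((0.1345·111.32)² + (-0.1963·97.29)²) = √(224.176954 + 364.734635) = 24.2675 km
H: √((-0.3544·111.32)² + (0.3333·97.29)²) = √(1556.445154 + 1051.494570) = 51.0680 km
I: √((0.0111·111.32)² + (-0.1736·97.29)²) = √(1.526836 + 285.256697) = 16.9347 km
J: √((-0.3151·111.32)² + (0.3292·97.29)²) = √(1230.391159 + 1025.784329) = 47.4992 km
K: √((0.0660·111.32)² + (0.0716·97.29)²) = √(53.980172 + 48.524654) = 10.1245 km
L: √((0.0346·111.32)² + (0.1432·97.29)²) = √(14.835377 + 194.098618) = 14.4545 km
Minimum: K at 10.1245 km.

K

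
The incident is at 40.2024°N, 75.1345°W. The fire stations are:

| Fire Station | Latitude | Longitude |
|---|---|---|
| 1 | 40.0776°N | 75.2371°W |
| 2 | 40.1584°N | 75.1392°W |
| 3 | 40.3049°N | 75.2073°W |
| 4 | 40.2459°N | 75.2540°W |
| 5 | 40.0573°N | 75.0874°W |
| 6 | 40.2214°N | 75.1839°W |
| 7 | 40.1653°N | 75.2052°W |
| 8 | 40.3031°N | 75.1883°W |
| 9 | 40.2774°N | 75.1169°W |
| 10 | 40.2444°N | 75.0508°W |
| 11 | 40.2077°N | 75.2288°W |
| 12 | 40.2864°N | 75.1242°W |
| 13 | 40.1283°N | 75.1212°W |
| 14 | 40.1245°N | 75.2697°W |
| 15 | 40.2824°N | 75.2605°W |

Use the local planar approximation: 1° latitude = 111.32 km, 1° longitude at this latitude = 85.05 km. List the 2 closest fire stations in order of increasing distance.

6, 2

Distances from 40.2024°N, 75.1345°W:
1: √((-0.1248·111.32)² + (-0.1026·85.05)²) = √(193.008114 + 76.145345) = 16.4059 km
2: √((-0.0440·111.32)² + (-0.0047·85.05)²) = √(23.991188 + 0.159788) = 4.9144 km
3: √((0.1025·111.32)² + (-0.0728·85.05)²) = √(130.194946 + 38.336406) = 12.9820 km
4: √((0.0435·111.32)² + (-0.1195·85.05)²) = √(23.449031 + 103.296224) = 11.2581 km
5: √((-0.1451·111.32)² + (0.0471·85.05)²) = √(260.904290 + 16.046874) = 16.6418 km
6: √((0.0190·111.32)² + (-0.0494·85.05)²) = √(4.473563 + 17.652350) = 4.7038 km
7: √((-0.0371·111.32)² + (-0.0707·85.05)²) = √(17.056669 + 36.156590) = 7.2947 km
8: √((0.1007·111.32)² + (-0.0538·85.05)²) = √(125.662396 + 20.936939) = 12.1078 km
9: √((0.0750·111.32)² + (0.0176·85.05)²) = √(69.705801 + 2.240650) = 8.4821 km
10: √((0.0420·111.32)² + (0.0837·85.05)²) = √(21.859739 + 50.675676) = 8.5168 km
11: √((0.0053·111.32)² + (-0.0943·85.05)²) = √(0.348095 + 64.323849) = 8.0419 km
12: √((0.0840·111.32)² + (0.0103·85.05)²) = √(87.438957 + 0.767402) = 9.3918 km
13: √((-0.0741·111.32)² + (0.0133·85.05)²) = √(68.042899 + 1.279534) = 8.3260 km
14: √((-0.0779·111.32)² + (-0.1352·85.05)²) = √(75.200601 + 132.221482) = 14.4022 km
15: √((0.0800·111.32)² + (-0.1260·85.05)²) = √(79.309711 + 114.839086) = 13.9337 km
Sorted: 6 (4.7038 km) < 2 (4.9144 km) < 7 (7.2947 km) < 11 (8.0419 km) < …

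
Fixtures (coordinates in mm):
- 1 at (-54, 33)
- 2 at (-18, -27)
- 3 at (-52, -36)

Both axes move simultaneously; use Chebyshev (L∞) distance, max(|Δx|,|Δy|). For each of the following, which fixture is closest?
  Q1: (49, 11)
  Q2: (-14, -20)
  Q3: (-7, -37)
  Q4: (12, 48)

Q1→2; Q2→2; Q3→2; Q4→1

Q1 at (49, 11):
  1: 103 mm
  2: 67 mm
  3: 101 mm
  → nearest: 2 (67 mm)
Q2 at (-14, -20):
  1: 53 mm
  2: 7 mm
  3: 38 mm
  → nearest: 2 (7 mm)
Q3 at (-7, -37):
  1: 70 mm
  2: 11 mm
  3: 45 mm
  → nearest: 2 (11 mm)
Q4 at (12, 48):
  1: 66 mm
  2: 75 mm
  3: 84 mm
  → nearest: 1 (66 mm)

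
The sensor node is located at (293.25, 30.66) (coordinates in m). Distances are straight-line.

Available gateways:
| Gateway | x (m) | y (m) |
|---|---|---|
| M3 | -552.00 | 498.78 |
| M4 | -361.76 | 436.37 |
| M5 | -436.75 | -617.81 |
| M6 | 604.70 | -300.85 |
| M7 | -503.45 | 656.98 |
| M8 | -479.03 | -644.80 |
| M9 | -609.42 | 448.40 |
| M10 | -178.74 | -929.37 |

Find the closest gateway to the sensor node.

Distances from (293.25, 30.66):
M3: 966.22 m
M4: 770.48 m
M5: 976.43 m
M6: 454.86 m
M7: 1013.41 m
M8: 1025.99 m
M9: 994.65 m
M10: 1069.78 m
Minimum: M6 at 454.86 m.

M6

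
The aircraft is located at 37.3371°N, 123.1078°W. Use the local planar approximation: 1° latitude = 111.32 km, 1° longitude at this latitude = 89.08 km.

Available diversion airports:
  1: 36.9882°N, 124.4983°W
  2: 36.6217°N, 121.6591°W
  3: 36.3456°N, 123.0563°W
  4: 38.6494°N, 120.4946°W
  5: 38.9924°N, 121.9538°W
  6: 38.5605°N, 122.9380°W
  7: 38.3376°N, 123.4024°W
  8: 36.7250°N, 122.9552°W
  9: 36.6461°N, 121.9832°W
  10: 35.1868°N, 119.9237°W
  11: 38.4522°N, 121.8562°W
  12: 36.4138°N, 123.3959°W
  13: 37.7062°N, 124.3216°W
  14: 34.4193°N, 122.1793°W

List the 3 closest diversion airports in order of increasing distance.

8, 12, 3

Distances from 37.3371°N, 123.1078°W:
1: 129.8123 km
2: 151.6450 km
3: 110.4691 km
4: 274.8258 km
5: 211.0028 km
6: 137.0263 km
7: 114.4257 km
8: 69.4817 km
9: 126.3049 km
10: 371.1470 km
11: 166.8519 km
12: 105.9374 km
13: 115.6690 km
14: 335.1750 km
Sorted: 8 (69.4817 km) < 12 (105.9374 km) < 3 (110.4691 km) < 7 (114.4257 km) < 13 (115.6690 km) < …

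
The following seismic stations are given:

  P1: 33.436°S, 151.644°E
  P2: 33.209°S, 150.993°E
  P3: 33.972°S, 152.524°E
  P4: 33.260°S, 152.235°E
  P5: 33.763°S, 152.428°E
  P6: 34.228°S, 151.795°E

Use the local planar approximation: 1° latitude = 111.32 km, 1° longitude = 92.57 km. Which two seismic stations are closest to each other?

Pairwise distances:
P1–P2: 65.347 km
P1–P3: 100.976 km
P1–P4: 58.111 km
P1–P5: 81.192 km
P1–P6: 89.267 km
P2–P3: 165.228 km
P2–P4: 115.112 km
P2–P5: 146.456 km
P2–P6: 135.570 km
P3–P4: 83.653 km
P3–P5: 24.905 km
P3–P6: 73.254 km
P4–P5: 58.775 km
P4–P6: 115.199 km
P5–P6: 78.186 km
Closest pair: P3–P5 at 24.905 km.

P3 and P5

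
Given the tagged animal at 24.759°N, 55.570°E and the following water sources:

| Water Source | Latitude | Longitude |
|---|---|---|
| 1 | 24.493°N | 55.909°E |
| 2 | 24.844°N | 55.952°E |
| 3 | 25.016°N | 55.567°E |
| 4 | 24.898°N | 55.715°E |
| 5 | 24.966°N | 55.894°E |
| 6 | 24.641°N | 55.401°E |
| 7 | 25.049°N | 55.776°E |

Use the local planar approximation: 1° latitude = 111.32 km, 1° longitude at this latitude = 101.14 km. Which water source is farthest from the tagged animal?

1

Distances from 24.759°N, 55.570°E:
1: 45.303 km
2: 39.777 km
3: 28.611 km
4: 21.319 km
5: 40.060 km
6: 21.557 km
7: 38.422 km
Maximum: 1 at 45.303 km.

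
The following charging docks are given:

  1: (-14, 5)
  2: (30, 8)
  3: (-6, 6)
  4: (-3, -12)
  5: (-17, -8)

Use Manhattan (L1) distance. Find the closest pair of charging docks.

Pairwise distances:
1–2: 47
1–3: 9
1–4: 28
1–5: 16
2–3: 38
2–4: 53
2–5: 63
3–4: 21
3–5: 25
4–5: 18
Closest pair: 1–3 at 9.

1 and 3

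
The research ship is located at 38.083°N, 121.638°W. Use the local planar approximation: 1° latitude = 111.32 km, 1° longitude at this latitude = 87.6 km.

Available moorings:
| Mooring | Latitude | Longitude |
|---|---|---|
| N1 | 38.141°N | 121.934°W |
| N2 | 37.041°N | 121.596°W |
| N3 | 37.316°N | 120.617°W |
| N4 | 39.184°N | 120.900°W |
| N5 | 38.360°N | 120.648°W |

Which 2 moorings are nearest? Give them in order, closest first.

N1, N5

Distances from 38.083°N, 121.638°W:
N1: √((0.058·111.32)² + (-0.296·87.6)²) = √(41.68717 + 672.34416) = 26.721 km
N2: √((-1.042·111.32)² + (0.042·87.6)²) = √(13454.94210 + 13.53651) = 116.054 km
N3: √((-0.767·111.32)² + (1.021·87.6)²) = √(7290.16106 + 7999.44205) = 123.651 km
N4: √((1.101·111.32)² + (0.738·87.6)²) = √(15021.76741 + 4179.46734) = 138.569 km
N5: √((0.277·111.32)² + (0.990·87.6)²) = √(950.83669 + 7521.05218) = 92.043 km
Sorted: N1 (26.721 km) < N5 (92.043 km) < N2 (116.054 km) < N3 (123.651 km) < …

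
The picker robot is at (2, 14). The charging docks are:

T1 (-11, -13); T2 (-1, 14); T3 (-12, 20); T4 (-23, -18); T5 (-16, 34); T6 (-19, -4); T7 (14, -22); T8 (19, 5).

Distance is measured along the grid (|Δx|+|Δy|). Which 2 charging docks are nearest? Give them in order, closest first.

T2, T3

Distances from (2, 14):
T1: 40
T2: 3
T3: 20
T4: 57
T5: 38
T6: 39
T7: 48
T8: 26
Sorted: T2 (3) < T3 (20) < T8 (26) < T5 (38) < …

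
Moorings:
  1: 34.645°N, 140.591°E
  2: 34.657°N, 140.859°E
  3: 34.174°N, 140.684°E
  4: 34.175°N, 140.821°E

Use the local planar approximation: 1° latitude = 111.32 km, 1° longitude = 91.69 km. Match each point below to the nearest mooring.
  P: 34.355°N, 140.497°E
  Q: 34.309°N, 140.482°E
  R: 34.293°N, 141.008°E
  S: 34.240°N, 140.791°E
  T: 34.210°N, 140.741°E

P at 34.355°N, 140.497°E:
  1: 33.414 km
  2: 47.243 km
  3: 26.457 km
  4: 35.834 km
  → nearest: 3 (26.457 km)
Q at 34.309°N, 140.482°E:
  1: 38.716 km
  2: 51.919 km
  3: 23.851 km
  4: 34.477 km
  → nearest: 3 (23.851 km)
R at 34.293°N, 141.008°E:
  1: 54.748 km
  2: 42.762 km
  3: 32.527 km
  4: 21.599 km
  → nearest: 4 (21.599 km)
S at 34.240°N, 140.791°E:
  1: 48.671 km
  2: 46.837 km
  3: 12.257 km
  4: 7.741 km
  → nearest: 4 (7.741 km)
T at 34.210°N, 140.741°E:
  1: 50.339 km
  2: 50.923 km
  3: 6.586 km
  4: 8.306 km
  → nearest: 3 (6.586 km)

P→3; Q→3; R→4; S→4; T→3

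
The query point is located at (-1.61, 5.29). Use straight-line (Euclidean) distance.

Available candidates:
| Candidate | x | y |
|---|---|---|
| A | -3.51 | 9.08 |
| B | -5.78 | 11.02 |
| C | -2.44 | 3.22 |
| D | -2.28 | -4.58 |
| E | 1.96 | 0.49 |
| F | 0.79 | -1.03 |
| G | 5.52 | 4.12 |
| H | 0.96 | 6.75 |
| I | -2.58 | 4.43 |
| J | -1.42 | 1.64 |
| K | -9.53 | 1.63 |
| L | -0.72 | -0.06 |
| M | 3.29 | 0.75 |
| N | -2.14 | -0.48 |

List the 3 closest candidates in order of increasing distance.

I, C, H

Distances from (-1.61, 5.29):
A: √((-1.90)² + (3.79)²) = √(3.6100 + 14.3641) = 4.24
B: √((-4.17)² + (5.73)²) = √(17.3889 + 32.8329) = 7.09
C: √((-0.83)² + (-2.07)²) = √(0.6889 + 4.2849) = 2.23
D: √((-0.67)² + (-9.87)²) = √(0.4489 + 97.4169) = 9.89
E: √((3.57)² + (-4.80)²) = √(12.7449 + 23.0400) = 5.98
F: √((2.40)² + (-6.32)²) = √(5.7600 + 39.9424) = 6.76
G: √((7.13)² + (-1.17)²) = √(50.8369 + 1.3689) = 7.23
H: √((2.57)² + (1.46)²) = √(6.6049 + 2.1316) = 2.96
I: √((-0.97)² + (-0.86)²) = √(0.9409 + 0.7396) = 1.30
J: √((0.19)² + (-3.65)²) = √(0.0361 + 13.3225) = 3.65
K: √((-7.92)² + (-3.66)²) = √(62.7264 + 13.3956) = 8.72
L: √((0.89)² + (-5.35)²) = √(0.7921 + 28.6225) = 5.42
M: √((4.90)² + (-4.54)²) = √(24.0100 + 20.6116) = 6.68
N: √((-0.53)² + (-5.77)²) = √(0.2809 + 33.2929) = 5.79
Sorted: I (1.30) < C (2.23) < H (2.96) < J (3.65) < A (4.24) < …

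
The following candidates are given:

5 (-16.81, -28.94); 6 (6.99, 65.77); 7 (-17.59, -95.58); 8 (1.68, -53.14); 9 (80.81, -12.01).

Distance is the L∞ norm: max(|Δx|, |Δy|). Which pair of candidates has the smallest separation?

Pairwise distances:
5–6: max(|23.80|, |94.71|) = 94.71
5–7: max(|-0.78|, |-66.64|) = 66.64
5–8: max(|18.49|, |-24.20|) = 24.20
5–9: max(|97.62|, |16.93|) = 97.62
6–7: max(|-24.58|, |-161.35|) = 161.35
6–8: max(|-5.31|, |-118.91|) = 118.91
6–9: max(|73.82|, |-77.78|) = 77.78
7–8: max(|19.27|, |42.44|) = 42.44
7–9: max(|98.40|, |83.57|) = 98.40
8–9: max(|79.13|, |41.13|) = 79.13
Closest pair: 5–8 at 24.20.

5 and 8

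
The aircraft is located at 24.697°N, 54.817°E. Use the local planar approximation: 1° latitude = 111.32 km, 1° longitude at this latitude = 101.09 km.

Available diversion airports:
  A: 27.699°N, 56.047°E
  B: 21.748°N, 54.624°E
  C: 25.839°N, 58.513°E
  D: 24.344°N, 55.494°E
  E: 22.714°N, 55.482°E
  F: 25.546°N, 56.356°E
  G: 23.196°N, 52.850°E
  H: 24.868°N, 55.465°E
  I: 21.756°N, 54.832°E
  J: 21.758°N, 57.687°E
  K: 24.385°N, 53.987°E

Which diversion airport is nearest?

H

Distances from 24.697°N, 54.817°E:
A: √((3.002·111.32)² + (1.230·101.09)²) = √(111678.03688 + 15460.60968) = 356.565 km
B: √((-2.949·111.32)² + (-0.193·101.09)²) = √(107769.51799 + 380.65454) = 328.862 km
C: √((1.142·111.32)² + (3.696·101.09)²) = √(16161.38600 + 139598.36063) = 394.664 km
D: √((-0.353·111.32)² + (0.677·101.09)²) = √(1544.17247 + 4683.75026) = 78.917 km
E: √((-1.983·111.32)² + (0.665·101.09)²) = √(48729.48525 + 4519.18046) = 230.757 km
F: √((0.849·111.32)² + (1.539·101.09)²) = √(8932.26863 + 24204.36162) = 182.035 km
G: √((-1.501·111.32)² + (-1.967·101.09)²) = √(27919.50922 + 39538.94827) = 259.728 km
H: √((0.171·111.32)² + (0.648·101.09)²) = √(362.35864 + 4291.07796) = 68.216 km
I: √((-2.941·111.32)² + (0.015·101.09)²) = √(107185.60024 + 2.29932) = 327.396 km
J: √((-2.939·111.32)² + (2.870·101.09)²) = √(107039.86864 + 84174.43046) = 437.281 km
K: √((-0.312·111.32)² + (-0.830·101.09)²) = √(1206.30071 + 7039.99868) = 90.809 km
Minimum: H at 68.216 km.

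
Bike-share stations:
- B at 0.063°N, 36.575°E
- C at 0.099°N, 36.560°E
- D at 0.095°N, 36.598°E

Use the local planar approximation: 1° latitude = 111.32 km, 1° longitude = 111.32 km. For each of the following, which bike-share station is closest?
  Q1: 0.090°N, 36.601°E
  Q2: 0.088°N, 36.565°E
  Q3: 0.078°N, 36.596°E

Q1→D; Q2→C; Q3→D

Q1 at 0.090°N, 36.601°E:
  B: 4.173 km
  C: 4.673 km
  D: 0.649 km
  → nearest: D (0.649 km)
Q2 at 0.088°N, 36.565°E:
  B: 2.997 km
  C: 1.345 km
  D: 3.755 km
  → nearest: C (1.345 km)
Q3 at 0.078°N, 36.596°E:
  B: 2.873 km
  C: 4.640 km
  D: 1.905 km
  → nearest: D (1.905 km)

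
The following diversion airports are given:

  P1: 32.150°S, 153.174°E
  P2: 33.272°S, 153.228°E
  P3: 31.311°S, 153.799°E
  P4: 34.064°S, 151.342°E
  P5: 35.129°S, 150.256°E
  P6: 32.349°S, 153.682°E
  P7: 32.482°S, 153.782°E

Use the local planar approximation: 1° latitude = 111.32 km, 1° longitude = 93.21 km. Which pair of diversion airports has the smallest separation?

P6 and P7

Pairwise distances:
P6–P7: 17.495 km
P1–P6: 52.276 km
P1–P7: 67.658 km
P2–P7: 101.983 km
P1–P3: 110.077 km
P2–P6: 111.121 km
P3–P6: 116.064 km
P1–P2: 125.002 km
P3–P7: 130.365 km
P4–P5: 155.892 km
P2–P4: 196.664 km
P2–P3: 224.693 km
P1–P4: 273.050 km
P4–P7: 287.645 km
P4–P6: 289.863 km
P2–P5: 345.650 km
P3–P4: 382.582 km
P1–P5: 428.894 km
P5–P7: 441.411 km
P5–P6: 444.688 km
P3–P5: 538.240 km
Closest pair: P6–P7 at 17.495 km.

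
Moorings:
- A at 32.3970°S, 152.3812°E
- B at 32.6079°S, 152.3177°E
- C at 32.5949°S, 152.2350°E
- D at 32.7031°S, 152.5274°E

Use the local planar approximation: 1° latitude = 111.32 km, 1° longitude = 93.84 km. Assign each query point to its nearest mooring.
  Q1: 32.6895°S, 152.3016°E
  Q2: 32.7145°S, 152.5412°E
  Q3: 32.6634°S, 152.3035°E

Q1→B; Q2→D; Q3→B

Q1 at 32.6895°S, 152.3016°E:
  A: √((0.2925·111.32)² + (0.0796·93.84)²) = √(1060.225233 + 55.795880) = 33.4069 km
  B: √((0.0816·111.32)² + (0.0161·93.84)²) = √(82.513824 + 2.282589) = 9.2085 km
  C: √((0.0946·111.32)² + (-0.0666·93.84)²) = √(110.899265 + 39.059300) = 12.2458 km
  D: √((-0.0136·111.32)² + (0.2258·93.84)²) = √(2.292051 + 448.976772) = 21.2431 km
  → nearest: B (9.2085 km)
Q2 at 32.7145°S, 152.5412°E:
  A: √((0.3175·111.32)² + (-0.1600·93.84)²) = √(1249.205405 + 225.432207) = 38.4010 km
  B: √((0.1066·111.32)² + (-0.2235·93.84)²) = √(140.818854 + 439.876796) = 24.0976 km
  C: √((0.1196·111.32)² + (-0.3062·93.84)²) = √(177.259188 + 825.631722) = 31.6685 km
  D: √((0.0114·111.32)² + (-0.0138·93.84)²) = √(1.610483 + 1.677004) = 1.8131 km
  → nearest: D (1.8131 km)
Q3 at 32.6634°S, 152.3035°E:
  A: √((0.2664·111.32)² + (0.0777·93.84)²) = √(879.457458 + 53.164047) = 30.5389 km
  B: √((0.0555·111.32)² + (0.0142·93.84)²) = √(38.170897 + 1.775631) = 6.3203 km
  C: √((0.0685·111.32)² + (-0.0685·93.84)²) = √(58.147030 + 41.319698) = 9.9733 km
  D: √((-0.0397·111.32)² + (0.2239·93.84)²) = √(19.531132 + 441.452708) = 21.4705 km
  → nearest: B (6.3203 km)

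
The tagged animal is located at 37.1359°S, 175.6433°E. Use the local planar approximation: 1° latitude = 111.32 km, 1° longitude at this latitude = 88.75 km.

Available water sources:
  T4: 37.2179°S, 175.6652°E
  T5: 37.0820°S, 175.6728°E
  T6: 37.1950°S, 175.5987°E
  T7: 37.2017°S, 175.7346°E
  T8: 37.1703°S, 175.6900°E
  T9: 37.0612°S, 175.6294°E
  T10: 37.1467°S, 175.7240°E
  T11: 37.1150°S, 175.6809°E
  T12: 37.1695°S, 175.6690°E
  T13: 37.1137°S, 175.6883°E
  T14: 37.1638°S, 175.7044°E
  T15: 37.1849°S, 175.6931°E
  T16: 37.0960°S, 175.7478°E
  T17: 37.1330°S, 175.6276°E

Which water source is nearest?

Distances from 37.1359°S, 175.6433°E:
T4: 9.3329 km
T5: 6.5465 km
T6: 7.6780 km
T7: 10.9229 km
T8: 5.6429 km
T9: 8.4066 km
T10: 7.2623 km
T11: 4.0680 km
T12: 4.3809 km
T13: 4.6965 km
T14: 6.2491 km
T15: 7.0205 km
T16: 10.2831 km
T17: 1.4303 km
Minimum: T17 at 1.4303 km.

T17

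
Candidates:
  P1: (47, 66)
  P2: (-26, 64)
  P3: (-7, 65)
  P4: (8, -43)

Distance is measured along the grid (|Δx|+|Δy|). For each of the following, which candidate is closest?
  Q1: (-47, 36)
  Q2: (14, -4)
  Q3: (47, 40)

Q1→P2; Q2→P4; Q3→P1

Q1 at (-47, 36):
  P1: |94| + |30| = 94 + 30 = 124
  P2: |21| + |28| = 21 + 28 = 49
  P3: |40| + |29| = 40 + 29 = 69
  P4: |55| + |-79| = 55 + 79 = 134
  → nearest: P2 (49)
Q2 at (14, -4):
  P1: |33| + |70| = 33 + 70 = 103
  P2: |-40| + |68| = 40 + 68 = 108
  P3: |-21| + |69| = 21 + 69 = 90
  P4: |-6| + |-39| = 6 + 39 = 45
  → nearest: P4 (45)
Q3 at (47, 40):
  P1: |0| + |26| = 0 + 26 = 26
  P2: |-73| + |24| = 73 + 24 = 97
  P3: |-54| + |25| = 54 + 25 = 79
  P4: |-39| + |-83| = 39 + 83 = 122
  → nearest: P1 (26)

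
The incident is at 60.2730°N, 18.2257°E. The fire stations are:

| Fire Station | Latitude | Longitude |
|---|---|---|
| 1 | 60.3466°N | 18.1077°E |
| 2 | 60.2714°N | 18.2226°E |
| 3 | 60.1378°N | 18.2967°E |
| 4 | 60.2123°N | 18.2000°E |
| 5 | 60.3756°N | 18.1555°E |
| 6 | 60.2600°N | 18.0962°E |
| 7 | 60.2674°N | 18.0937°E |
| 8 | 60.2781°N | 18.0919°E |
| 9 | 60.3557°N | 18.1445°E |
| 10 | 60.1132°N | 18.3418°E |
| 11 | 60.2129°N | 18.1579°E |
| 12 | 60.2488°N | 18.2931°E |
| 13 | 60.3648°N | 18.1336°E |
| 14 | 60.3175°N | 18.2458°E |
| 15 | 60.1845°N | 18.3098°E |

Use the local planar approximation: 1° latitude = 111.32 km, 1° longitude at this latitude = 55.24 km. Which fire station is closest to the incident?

Distances from 60.2730°N, 18.2257°E:
1: √((0.0736·111.32)² + (-0.1180·55.24)²) = √(67.127740 + 42.488496) = 10.4698 km
2: √((-0.0016·111.32)² + (-0.0031·55.24)²) = √(0.031724 + 0.029325) = 0.2471 km
3: √((-0.1352·111.32)² + (0.0710·55.24)²) = √(226.516467 + 15.382398) = 15.5531 km
4: √((-0.0607·111.32)² + (-0.0257·55.24)²) = √(45.658725 + 2.015457) = 6.9046 km
5: √((0.1026·111.32)² + (-0.0702·55.24)²) = √(130.449109 + 15.037705) = 12.0618 km
6: √((-0.0130·111.32)² + (-0.1295·55.24)²) = √(2.094272 + 51.173707) = 7.2985 km
7: √((-0.0056·111.32)² + (-0.1320·55.24)²) = √(0.388618 + 53.168597) = 7.3183 km
8: √((0.0051·111.32)² + (-0.1338·55.24)²) = √(0.322320 + 54.628537) = 7.4129 km
9: √((0.0827·111.32)² + (-0.0812·55.24)²) = √(84.753456 + 20.119603) = 10.2408 km
10: √((-0.1598·111.32)² + (0.1161·55.24)²) = √(316.446244 + 41.131238) = 18.9097 km
11: √((-0.0601·111.32)² + (-0.0678·55.24)²) = √(44.760542 + 14.027062) = 7.6673 km
12: √((-0.0242·111.32)² + (0.0674·55.24)²) = √(7.257334 + 13.862040) = 4.5956 km
13: √((0.0918·111.32)² + (-0.0921·55.24)²) = √(104.431558 + 25.883714) = 11.4156 km
14: √((0.0445·111.32)² + (0.0201·55.24)²) = √(24.539540 + 1.232819) = 5.0766 km
15: √((-0.0885·111.32)² + (0.0841·55.24)²) = √(97.058357 + 21.582380) = 10.8922 km
Minimum: 2 at 0.2471 km.

2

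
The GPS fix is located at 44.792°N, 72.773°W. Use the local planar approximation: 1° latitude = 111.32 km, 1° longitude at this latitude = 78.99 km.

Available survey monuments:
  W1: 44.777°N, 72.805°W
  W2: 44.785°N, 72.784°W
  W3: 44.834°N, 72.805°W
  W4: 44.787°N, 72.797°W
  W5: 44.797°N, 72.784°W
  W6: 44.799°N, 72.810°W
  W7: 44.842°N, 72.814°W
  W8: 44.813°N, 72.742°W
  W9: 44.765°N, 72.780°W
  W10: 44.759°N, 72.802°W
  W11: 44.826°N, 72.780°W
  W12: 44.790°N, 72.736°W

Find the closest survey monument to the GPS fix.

Distances from 44.792°N, 72.773°W:
W1: √((-0.015·111.32)² + (-0.032·78.99)²) = √(2.78823 + 6.38917) = 3.029 km
W2: √((-0.007·111.32)² + (-0.011·78.99)²) = √(0.60721 + 0.75497) = 1.167 km
W3: √((0.042·111.32)² + (-0.032·78.99)²) = √(21.85974 + 6.38917) = 5.315 km
W4: √((-0.005·111.32)² + (-0.024·78.99)²) = √(0.30980 + 3.59391) = 1.976 km
W5: √((0.005·111.32)² + (-0.011·78.99)²) = √(0.30980 + 0.75497) = 1.032 km
W6: √((0.007·111.32)² + (-0.037·78.99)²) = √(0.60721 + 8.54177) = 3.025 km
W7: √((0.050·111.32)² + (-0.041·78.99)²) = √(30.98036 + 10.48847) = 6.440 km
W8: √((0.021·111.32)² + (0.031·78.99)²) = √(5.46493 + 5.99608) = 3.385 km
W9: √((-0.027·111.32)² + (-0.007·78.99)²) = √(9.03387 + 0.30573) = 3.056 km
W10: √((-0.033·111.32)² + (-0.029·78.99)²) = √(13.49504 + 5.24735) = 4.329 km
W11: √((0.034·111.32)² + (-0.007·78.99)²) = √(14.32532 + 0.30573) = 3.825 km
W12: √((-0.002·111.32)² + (0.037·78.99)²) = √(0.04957 + 8.54177) = 2.931 km
Minimum: W5 at 1.032 km.

W5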